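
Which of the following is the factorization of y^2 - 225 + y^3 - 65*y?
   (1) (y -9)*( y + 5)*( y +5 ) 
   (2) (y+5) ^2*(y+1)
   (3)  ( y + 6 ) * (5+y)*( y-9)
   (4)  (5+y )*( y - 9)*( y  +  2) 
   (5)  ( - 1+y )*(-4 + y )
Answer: 1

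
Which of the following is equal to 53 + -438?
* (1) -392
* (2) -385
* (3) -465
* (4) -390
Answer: 2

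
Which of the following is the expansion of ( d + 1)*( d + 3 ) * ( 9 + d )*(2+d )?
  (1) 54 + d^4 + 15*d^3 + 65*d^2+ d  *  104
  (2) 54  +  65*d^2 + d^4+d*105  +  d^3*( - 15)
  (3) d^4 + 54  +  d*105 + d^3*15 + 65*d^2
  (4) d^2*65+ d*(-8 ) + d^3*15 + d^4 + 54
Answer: 3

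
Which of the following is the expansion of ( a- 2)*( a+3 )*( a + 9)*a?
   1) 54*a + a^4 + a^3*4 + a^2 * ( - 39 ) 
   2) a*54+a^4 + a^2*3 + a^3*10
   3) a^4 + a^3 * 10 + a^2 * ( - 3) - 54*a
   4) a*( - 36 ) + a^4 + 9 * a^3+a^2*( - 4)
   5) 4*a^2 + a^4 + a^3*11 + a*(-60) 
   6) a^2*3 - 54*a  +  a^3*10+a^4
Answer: 6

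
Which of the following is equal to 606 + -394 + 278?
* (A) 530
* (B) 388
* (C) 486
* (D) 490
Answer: D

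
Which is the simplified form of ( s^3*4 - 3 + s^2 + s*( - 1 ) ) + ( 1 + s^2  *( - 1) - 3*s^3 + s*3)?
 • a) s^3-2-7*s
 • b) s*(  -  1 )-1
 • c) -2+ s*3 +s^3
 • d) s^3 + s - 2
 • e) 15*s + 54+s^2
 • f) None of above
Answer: f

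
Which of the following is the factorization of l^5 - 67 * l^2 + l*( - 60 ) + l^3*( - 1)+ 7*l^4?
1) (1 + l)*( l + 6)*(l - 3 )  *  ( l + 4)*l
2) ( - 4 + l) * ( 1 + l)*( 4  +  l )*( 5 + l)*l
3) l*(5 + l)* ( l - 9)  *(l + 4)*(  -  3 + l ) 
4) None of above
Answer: 4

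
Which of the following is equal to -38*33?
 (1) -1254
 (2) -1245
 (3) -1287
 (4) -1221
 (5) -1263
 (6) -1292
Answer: 1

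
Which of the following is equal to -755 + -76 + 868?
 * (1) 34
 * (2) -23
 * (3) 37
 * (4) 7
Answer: 3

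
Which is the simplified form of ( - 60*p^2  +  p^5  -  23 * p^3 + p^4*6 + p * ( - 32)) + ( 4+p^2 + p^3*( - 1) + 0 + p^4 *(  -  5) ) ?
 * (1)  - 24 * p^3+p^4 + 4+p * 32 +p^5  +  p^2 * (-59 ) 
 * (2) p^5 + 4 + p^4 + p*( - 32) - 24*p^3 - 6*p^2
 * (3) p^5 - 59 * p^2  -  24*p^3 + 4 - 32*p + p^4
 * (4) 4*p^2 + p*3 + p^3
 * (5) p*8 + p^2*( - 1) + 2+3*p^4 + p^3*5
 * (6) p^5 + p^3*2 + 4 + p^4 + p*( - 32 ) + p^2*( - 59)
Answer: 3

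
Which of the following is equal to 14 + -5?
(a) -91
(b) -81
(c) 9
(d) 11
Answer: c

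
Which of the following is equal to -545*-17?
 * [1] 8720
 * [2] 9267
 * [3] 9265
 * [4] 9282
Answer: 3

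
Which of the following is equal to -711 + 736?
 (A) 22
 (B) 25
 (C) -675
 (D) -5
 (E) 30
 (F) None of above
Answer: B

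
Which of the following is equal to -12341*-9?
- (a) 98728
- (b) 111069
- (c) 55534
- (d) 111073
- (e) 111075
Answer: b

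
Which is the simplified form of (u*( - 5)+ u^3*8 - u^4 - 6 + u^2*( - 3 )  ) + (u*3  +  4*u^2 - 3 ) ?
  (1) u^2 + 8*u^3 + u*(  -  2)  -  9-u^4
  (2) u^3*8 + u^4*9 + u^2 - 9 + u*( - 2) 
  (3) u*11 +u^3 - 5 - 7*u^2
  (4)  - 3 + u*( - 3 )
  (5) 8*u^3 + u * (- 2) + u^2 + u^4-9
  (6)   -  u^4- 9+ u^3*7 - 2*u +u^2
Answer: 1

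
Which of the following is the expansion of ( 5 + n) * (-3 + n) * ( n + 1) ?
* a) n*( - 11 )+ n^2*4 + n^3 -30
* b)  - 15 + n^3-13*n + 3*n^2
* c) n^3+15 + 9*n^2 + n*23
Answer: b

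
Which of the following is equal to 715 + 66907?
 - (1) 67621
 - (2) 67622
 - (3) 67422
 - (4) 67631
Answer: 2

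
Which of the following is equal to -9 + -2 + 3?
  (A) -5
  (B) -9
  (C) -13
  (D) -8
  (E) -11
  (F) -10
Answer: D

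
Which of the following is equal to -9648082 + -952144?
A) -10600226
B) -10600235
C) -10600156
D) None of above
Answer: A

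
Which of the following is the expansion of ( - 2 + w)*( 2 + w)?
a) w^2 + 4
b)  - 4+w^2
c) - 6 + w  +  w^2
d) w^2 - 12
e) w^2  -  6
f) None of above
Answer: b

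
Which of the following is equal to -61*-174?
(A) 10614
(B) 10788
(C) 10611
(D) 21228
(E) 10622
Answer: A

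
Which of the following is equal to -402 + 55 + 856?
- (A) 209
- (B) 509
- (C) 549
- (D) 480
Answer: B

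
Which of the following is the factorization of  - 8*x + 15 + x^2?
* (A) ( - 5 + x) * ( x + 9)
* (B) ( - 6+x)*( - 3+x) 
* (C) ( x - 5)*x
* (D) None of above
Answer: D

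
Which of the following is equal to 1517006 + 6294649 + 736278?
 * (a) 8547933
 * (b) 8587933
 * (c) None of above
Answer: a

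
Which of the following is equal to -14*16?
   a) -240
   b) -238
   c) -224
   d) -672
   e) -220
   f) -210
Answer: c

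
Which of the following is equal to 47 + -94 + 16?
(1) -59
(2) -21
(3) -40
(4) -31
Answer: 4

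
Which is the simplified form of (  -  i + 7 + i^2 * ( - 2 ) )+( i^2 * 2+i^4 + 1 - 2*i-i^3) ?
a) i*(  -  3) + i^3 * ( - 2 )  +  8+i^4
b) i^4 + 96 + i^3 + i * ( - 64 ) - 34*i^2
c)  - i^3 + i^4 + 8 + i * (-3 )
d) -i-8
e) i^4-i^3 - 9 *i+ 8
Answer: c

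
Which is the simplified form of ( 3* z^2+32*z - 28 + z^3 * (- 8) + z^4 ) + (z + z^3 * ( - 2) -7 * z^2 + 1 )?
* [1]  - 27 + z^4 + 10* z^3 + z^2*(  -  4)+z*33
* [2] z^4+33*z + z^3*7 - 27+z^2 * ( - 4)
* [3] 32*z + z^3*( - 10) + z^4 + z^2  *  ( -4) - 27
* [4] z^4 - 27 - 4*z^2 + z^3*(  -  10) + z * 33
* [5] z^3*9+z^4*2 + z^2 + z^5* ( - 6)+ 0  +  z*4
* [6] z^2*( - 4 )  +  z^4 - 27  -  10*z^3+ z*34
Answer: 4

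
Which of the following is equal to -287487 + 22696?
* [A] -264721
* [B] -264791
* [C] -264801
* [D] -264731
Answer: B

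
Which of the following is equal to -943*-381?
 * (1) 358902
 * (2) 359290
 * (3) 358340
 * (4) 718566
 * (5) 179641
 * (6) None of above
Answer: 6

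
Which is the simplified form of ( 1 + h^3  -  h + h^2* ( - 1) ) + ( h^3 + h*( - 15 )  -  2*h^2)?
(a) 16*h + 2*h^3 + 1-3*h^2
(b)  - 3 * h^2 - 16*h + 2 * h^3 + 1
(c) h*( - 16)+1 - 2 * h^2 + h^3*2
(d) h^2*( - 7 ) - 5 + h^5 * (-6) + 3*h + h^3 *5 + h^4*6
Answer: b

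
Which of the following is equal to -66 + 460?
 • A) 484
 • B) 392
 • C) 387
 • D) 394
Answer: D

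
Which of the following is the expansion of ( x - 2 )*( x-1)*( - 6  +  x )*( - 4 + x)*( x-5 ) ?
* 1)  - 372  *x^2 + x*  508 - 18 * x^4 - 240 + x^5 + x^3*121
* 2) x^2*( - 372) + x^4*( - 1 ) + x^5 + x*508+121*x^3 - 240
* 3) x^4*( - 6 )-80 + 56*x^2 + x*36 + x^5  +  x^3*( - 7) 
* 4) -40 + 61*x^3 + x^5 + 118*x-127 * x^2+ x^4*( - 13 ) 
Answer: 1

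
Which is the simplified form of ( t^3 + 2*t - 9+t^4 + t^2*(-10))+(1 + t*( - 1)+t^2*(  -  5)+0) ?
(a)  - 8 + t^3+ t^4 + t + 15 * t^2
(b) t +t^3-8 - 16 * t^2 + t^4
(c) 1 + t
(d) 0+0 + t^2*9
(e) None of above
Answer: e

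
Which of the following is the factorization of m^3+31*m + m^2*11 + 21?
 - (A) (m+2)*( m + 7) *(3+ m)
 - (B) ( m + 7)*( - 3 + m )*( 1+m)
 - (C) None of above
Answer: C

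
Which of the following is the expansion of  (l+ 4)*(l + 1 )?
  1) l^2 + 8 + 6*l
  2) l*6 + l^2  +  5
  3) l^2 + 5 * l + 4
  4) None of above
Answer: 3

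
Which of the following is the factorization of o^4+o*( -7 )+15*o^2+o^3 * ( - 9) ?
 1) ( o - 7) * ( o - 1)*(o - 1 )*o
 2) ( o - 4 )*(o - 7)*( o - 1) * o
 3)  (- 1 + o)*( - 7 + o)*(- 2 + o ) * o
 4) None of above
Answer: 1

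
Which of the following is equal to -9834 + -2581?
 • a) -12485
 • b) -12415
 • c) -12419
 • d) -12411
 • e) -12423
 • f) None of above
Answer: b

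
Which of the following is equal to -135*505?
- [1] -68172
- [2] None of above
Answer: 2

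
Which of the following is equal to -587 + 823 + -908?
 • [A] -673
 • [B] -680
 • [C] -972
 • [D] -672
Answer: D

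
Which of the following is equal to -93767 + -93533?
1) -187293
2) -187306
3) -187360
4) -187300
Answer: 4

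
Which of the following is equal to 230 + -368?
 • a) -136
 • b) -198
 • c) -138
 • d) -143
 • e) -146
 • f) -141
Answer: c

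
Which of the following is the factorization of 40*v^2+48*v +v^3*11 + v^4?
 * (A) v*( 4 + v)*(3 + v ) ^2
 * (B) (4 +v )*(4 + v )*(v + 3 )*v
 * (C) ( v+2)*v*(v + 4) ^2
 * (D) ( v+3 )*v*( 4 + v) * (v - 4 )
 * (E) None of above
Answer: B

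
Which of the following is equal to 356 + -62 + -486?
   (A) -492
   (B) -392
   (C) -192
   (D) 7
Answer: C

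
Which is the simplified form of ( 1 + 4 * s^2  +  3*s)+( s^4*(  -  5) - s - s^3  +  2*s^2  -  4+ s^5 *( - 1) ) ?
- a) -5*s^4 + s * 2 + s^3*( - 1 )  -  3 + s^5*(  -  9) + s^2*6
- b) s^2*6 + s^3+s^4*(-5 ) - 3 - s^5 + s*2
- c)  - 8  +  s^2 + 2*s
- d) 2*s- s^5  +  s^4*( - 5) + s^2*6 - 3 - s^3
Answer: d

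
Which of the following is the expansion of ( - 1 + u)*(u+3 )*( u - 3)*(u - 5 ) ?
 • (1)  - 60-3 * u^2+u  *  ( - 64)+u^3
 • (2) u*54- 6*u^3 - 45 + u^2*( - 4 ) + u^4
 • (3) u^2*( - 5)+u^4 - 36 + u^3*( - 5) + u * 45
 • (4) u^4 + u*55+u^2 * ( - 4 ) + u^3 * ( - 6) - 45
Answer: 2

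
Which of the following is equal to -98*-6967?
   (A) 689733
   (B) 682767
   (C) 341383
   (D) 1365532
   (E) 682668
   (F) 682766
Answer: F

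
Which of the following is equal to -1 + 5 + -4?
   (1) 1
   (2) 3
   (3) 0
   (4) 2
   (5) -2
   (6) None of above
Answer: 3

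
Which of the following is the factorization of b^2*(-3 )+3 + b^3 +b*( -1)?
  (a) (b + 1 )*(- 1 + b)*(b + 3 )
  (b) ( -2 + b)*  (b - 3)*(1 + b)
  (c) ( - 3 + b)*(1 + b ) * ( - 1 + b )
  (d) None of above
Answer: c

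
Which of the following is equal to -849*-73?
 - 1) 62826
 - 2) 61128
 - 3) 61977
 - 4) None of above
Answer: 3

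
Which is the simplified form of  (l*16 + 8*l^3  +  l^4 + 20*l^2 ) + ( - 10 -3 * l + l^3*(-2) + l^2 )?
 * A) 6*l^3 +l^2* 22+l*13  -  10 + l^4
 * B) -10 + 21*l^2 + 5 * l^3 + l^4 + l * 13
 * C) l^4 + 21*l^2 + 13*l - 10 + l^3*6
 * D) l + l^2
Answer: C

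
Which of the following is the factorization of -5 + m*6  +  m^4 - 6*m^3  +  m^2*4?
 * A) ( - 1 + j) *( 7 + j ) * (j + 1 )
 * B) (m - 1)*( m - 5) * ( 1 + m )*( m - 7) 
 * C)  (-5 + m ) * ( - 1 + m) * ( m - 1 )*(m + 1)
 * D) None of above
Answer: C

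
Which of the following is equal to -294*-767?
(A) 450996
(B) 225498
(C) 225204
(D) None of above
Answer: B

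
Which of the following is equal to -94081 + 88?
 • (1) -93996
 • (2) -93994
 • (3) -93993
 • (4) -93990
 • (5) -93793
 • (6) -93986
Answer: 3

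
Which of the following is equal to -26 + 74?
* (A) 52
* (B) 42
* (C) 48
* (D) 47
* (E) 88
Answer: C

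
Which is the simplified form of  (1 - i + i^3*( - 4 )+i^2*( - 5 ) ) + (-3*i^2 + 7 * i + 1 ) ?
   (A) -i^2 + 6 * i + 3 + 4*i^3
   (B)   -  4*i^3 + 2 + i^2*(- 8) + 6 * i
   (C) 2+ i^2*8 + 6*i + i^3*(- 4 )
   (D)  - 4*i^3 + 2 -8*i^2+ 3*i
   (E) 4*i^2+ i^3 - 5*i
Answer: B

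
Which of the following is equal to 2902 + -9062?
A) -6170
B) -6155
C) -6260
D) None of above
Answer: D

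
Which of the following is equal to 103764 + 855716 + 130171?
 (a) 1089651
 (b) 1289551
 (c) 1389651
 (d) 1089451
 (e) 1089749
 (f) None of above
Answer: a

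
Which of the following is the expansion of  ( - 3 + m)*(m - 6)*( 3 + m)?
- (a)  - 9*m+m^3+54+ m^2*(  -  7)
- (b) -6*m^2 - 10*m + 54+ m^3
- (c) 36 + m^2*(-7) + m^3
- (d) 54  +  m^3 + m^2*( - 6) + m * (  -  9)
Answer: d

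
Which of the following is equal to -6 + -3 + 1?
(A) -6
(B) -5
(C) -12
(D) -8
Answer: D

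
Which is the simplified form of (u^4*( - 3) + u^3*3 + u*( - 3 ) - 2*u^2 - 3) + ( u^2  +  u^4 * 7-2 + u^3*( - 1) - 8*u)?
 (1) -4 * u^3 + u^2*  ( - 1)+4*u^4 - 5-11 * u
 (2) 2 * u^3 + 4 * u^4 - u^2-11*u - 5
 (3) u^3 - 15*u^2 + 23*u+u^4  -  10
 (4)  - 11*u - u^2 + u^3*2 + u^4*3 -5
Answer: 2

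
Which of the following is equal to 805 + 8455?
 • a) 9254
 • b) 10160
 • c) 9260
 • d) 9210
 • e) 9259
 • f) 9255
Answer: c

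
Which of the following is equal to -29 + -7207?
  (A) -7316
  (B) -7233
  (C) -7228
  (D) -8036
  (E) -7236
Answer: E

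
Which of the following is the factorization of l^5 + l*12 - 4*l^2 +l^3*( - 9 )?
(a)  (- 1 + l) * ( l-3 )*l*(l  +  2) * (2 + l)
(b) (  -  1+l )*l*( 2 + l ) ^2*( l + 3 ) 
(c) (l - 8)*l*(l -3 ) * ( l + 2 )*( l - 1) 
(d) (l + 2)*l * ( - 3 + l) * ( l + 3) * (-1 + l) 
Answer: a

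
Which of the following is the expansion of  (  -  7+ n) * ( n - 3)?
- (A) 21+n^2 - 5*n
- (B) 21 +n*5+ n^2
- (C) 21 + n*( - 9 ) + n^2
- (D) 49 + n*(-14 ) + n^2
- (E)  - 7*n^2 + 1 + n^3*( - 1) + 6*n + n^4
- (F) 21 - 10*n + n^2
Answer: F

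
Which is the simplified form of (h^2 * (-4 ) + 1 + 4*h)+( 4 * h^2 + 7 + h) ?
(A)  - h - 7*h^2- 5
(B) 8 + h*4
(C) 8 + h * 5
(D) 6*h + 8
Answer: C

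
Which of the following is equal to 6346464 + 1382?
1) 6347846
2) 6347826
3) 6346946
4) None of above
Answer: 1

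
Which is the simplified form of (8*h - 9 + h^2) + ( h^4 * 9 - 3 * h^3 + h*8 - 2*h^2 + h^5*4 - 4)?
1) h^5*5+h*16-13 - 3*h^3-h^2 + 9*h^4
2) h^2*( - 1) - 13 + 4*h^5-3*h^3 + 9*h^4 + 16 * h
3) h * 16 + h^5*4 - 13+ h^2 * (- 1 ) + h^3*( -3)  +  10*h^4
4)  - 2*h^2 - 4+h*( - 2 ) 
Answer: 2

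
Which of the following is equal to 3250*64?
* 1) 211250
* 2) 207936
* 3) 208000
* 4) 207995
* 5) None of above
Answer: 3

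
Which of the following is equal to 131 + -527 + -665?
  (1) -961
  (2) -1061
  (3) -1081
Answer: 2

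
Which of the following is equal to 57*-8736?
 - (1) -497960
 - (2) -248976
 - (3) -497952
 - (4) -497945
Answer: 3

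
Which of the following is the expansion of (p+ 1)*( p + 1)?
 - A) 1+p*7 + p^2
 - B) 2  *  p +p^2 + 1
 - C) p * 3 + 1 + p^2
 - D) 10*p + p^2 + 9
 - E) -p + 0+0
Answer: B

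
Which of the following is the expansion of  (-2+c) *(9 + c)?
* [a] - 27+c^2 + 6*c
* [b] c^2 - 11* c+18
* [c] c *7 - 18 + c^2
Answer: c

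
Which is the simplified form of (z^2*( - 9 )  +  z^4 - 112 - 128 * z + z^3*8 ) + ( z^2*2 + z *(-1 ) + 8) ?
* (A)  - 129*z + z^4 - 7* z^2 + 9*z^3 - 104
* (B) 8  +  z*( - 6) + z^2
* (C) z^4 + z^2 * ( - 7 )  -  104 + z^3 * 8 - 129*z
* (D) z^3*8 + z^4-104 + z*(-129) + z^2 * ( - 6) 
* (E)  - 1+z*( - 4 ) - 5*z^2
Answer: C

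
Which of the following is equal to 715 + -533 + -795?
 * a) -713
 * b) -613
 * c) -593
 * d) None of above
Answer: b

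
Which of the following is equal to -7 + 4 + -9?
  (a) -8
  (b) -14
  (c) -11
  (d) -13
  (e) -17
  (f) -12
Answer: f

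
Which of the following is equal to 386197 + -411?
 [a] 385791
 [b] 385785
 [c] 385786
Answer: c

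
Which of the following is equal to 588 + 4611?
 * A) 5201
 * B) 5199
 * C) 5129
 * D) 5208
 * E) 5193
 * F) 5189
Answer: B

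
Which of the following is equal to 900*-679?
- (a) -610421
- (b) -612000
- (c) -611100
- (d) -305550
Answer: c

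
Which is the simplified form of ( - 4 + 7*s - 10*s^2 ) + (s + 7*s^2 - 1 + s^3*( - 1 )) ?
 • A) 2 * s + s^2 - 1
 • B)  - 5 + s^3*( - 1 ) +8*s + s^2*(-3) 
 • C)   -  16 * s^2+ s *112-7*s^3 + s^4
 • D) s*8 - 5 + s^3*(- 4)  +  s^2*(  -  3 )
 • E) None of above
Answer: B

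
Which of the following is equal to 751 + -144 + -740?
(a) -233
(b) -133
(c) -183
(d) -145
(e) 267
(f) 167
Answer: b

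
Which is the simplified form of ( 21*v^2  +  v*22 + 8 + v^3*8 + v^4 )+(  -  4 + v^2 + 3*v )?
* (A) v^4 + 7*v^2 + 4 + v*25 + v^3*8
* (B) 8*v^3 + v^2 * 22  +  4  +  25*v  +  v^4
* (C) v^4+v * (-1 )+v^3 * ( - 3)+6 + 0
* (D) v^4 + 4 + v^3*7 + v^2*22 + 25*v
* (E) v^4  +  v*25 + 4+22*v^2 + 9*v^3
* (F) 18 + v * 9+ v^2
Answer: B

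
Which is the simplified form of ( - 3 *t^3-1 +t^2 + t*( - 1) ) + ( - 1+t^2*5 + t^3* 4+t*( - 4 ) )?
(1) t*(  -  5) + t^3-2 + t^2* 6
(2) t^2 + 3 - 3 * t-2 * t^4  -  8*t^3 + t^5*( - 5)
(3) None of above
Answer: 1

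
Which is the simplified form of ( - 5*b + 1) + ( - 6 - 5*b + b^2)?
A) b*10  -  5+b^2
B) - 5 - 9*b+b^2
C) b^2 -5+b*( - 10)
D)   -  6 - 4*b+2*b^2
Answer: C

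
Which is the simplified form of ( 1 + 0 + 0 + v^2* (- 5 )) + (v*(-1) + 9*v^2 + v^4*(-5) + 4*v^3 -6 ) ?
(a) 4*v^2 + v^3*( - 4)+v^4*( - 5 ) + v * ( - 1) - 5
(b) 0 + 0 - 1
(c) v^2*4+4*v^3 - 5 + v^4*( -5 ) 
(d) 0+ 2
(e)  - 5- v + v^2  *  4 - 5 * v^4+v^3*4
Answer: e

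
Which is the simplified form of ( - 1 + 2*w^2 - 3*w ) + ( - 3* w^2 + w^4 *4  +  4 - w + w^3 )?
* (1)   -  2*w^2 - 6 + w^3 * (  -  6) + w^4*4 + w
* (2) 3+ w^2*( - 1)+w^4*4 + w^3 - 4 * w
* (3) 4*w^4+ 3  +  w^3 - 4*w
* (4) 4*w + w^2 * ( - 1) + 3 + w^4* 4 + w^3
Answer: 2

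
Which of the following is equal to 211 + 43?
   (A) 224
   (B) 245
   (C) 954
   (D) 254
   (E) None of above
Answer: D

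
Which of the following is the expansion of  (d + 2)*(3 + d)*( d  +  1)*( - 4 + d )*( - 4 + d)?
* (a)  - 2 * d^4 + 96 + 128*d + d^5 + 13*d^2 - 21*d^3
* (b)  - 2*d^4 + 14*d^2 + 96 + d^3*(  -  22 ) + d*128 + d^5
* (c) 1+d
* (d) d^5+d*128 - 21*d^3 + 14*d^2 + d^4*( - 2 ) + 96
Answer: d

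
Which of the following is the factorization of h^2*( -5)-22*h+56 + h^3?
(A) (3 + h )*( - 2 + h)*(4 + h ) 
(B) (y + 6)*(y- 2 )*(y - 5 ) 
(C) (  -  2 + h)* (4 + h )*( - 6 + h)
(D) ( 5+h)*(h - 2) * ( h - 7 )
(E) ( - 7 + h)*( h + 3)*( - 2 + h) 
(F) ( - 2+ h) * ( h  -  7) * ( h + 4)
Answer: F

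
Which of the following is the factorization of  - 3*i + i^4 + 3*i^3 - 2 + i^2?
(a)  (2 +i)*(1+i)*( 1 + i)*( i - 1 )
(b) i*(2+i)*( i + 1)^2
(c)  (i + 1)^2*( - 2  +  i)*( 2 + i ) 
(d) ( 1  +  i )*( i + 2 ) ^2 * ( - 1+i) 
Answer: a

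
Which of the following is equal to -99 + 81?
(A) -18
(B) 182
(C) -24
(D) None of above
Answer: A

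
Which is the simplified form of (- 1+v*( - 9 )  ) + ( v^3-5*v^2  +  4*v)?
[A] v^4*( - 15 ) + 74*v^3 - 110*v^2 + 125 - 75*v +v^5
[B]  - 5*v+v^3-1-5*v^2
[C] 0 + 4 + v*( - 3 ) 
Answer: B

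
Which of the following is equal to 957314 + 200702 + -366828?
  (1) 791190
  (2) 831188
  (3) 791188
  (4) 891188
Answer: 3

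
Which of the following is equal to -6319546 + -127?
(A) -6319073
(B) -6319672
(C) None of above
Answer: C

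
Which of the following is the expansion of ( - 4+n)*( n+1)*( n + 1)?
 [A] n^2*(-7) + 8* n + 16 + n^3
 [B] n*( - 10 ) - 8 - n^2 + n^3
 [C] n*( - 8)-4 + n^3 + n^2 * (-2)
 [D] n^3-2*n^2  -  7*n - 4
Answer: D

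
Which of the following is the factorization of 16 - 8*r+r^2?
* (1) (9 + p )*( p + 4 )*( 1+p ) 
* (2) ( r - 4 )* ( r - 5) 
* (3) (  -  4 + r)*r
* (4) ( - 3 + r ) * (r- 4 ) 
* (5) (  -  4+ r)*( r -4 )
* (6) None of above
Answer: 5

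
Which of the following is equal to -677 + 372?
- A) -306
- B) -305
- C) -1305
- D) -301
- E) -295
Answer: B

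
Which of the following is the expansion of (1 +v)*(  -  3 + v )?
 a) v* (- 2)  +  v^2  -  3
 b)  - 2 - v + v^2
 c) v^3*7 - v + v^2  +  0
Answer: a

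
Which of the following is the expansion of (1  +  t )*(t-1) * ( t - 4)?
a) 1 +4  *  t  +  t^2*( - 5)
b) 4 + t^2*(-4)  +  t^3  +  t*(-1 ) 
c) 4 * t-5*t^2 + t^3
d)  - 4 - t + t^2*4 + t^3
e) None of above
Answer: b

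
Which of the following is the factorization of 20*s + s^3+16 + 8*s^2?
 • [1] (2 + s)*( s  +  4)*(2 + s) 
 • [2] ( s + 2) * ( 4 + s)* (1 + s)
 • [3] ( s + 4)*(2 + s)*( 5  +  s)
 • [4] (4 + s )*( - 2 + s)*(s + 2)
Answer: 1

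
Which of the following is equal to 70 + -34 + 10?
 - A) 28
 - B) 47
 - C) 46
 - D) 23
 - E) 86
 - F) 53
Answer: C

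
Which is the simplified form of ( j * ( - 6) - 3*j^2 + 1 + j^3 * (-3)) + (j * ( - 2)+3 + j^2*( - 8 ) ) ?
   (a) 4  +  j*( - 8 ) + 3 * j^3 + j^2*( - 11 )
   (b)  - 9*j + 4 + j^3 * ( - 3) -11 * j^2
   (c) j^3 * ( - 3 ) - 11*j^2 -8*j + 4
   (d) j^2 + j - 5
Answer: c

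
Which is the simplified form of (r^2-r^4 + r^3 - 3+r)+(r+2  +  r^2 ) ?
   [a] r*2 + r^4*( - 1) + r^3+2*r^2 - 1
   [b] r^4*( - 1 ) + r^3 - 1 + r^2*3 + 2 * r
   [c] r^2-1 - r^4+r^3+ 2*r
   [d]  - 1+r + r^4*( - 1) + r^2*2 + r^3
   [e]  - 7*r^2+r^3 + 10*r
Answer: a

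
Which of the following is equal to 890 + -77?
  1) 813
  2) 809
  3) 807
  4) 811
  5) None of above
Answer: 1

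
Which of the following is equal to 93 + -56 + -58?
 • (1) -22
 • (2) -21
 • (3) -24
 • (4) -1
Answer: 2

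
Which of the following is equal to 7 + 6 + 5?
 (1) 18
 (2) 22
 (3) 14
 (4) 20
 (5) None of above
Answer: 1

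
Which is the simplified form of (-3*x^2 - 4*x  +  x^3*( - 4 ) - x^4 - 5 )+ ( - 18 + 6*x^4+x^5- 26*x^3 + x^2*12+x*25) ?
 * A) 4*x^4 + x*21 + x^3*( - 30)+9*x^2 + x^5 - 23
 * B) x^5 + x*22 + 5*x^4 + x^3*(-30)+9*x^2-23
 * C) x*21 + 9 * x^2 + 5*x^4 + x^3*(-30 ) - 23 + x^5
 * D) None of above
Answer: C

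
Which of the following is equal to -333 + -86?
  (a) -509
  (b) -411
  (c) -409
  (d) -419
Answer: d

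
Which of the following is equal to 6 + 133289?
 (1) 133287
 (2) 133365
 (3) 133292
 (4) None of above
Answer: 4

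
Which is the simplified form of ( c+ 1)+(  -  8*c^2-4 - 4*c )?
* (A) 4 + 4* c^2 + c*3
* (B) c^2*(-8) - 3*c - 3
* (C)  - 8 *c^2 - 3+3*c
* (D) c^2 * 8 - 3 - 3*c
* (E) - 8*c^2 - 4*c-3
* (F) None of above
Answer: B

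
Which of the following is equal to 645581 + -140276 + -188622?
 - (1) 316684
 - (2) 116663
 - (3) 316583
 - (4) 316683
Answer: 4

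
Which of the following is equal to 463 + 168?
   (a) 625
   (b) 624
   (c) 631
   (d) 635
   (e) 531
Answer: c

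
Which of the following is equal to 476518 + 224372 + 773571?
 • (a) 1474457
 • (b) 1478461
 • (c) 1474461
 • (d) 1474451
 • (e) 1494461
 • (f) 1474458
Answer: c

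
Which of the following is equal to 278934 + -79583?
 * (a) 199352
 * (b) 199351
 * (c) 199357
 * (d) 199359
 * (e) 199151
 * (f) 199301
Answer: b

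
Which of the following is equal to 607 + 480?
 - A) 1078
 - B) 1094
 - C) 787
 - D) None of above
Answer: D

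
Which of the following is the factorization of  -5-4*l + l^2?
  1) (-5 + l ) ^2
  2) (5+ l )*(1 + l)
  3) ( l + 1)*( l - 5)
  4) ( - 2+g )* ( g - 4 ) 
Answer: 3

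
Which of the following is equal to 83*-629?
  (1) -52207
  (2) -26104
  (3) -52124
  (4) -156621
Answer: 1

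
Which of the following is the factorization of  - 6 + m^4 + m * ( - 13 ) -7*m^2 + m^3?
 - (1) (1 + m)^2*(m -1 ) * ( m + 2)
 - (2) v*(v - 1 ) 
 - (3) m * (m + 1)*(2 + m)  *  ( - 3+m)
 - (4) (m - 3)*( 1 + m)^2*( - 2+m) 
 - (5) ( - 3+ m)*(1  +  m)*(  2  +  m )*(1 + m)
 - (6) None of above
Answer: 5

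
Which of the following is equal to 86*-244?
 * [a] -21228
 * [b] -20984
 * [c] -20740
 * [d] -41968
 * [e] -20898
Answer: b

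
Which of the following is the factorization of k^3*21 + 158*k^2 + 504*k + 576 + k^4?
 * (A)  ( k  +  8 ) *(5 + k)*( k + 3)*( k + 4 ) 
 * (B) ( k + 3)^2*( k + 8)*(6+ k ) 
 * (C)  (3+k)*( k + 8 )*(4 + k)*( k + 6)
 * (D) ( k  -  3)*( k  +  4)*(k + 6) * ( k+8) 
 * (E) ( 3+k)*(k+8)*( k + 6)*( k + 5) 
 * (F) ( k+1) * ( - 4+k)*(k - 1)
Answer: C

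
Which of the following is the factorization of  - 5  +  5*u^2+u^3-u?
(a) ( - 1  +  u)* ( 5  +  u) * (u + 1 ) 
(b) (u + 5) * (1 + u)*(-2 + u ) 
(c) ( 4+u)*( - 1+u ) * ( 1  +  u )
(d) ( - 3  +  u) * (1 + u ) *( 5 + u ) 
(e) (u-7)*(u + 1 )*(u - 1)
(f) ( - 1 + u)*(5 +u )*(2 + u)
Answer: a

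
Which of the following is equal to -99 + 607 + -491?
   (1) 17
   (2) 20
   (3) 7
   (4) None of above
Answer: 1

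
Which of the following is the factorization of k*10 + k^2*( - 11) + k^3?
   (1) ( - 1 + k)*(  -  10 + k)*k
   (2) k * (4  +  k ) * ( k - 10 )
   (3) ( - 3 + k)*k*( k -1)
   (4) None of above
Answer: 1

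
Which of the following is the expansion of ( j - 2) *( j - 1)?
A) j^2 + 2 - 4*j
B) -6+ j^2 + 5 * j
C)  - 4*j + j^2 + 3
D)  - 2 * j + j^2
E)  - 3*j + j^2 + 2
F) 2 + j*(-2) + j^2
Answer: E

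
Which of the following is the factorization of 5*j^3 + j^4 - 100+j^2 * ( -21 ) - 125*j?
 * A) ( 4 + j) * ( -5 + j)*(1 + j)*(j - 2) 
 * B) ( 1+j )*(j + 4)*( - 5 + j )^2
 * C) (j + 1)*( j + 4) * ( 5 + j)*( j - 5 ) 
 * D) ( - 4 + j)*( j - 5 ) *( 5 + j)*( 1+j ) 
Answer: C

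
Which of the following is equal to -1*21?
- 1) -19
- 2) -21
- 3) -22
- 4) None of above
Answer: 2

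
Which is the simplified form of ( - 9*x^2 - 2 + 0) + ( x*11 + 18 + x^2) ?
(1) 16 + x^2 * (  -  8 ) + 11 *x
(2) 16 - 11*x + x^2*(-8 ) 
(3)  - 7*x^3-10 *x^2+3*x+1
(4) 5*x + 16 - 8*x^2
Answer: 1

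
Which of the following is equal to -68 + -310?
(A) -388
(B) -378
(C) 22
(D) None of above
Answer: B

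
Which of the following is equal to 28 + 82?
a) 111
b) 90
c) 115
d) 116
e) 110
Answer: e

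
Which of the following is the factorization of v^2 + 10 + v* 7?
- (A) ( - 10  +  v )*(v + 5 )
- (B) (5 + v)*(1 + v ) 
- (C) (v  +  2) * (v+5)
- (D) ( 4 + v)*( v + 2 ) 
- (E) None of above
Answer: C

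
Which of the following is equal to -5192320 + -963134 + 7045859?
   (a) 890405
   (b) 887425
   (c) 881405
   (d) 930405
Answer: a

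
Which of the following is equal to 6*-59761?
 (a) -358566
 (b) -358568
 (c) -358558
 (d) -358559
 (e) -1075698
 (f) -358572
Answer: a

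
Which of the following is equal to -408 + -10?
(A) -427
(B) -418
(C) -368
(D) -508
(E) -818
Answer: B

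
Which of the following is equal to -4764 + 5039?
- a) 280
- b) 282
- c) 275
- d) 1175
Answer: c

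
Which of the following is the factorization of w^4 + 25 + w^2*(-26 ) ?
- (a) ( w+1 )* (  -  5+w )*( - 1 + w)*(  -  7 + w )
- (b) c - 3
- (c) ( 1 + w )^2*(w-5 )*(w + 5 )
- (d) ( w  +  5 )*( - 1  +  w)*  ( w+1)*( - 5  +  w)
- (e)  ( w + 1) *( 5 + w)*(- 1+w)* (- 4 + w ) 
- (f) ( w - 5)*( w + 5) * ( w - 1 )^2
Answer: d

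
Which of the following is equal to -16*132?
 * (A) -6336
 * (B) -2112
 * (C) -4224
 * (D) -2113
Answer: B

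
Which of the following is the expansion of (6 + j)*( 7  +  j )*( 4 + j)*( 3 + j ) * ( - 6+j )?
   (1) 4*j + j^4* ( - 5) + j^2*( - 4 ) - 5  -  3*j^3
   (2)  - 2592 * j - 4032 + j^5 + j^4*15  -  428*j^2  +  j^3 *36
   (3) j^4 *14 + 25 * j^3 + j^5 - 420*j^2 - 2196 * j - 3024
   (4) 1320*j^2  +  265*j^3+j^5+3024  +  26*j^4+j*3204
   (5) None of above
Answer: 3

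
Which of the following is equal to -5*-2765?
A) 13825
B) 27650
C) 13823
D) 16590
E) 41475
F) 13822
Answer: A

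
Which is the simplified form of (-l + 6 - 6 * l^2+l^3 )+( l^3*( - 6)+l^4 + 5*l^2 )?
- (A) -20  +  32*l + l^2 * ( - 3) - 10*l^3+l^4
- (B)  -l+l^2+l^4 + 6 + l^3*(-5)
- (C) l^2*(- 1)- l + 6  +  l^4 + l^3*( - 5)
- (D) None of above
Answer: C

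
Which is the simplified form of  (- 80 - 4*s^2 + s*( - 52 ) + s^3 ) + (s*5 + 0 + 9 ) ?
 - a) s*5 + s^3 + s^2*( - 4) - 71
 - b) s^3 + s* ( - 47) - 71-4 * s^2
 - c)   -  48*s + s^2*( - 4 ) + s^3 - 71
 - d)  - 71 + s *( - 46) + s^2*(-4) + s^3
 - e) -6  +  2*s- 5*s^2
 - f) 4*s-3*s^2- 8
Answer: b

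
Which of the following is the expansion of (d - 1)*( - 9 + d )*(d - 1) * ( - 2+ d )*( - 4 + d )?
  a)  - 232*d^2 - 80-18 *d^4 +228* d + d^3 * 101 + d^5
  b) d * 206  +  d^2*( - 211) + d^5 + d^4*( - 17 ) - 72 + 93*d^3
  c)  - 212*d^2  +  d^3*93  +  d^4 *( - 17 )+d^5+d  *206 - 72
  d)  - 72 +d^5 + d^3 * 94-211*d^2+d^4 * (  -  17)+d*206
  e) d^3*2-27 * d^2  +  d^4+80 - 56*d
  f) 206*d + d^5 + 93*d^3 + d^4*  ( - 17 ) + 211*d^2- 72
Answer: b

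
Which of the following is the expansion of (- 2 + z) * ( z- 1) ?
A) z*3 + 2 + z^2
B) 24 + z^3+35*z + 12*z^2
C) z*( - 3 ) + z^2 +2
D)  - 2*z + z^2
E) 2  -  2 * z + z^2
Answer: C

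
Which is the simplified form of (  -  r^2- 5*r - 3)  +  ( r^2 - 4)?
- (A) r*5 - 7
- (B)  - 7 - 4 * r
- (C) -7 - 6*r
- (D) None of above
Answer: D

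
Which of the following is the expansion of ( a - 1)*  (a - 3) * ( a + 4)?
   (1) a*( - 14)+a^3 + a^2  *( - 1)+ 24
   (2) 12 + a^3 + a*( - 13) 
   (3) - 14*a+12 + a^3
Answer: 2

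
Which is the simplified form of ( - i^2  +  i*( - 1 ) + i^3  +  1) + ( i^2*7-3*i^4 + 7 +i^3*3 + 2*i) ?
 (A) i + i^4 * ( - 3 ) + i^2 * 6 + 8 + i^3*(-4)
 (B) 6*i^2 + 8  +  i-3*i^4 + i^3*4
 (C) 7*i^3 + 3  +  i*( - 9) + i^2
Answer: B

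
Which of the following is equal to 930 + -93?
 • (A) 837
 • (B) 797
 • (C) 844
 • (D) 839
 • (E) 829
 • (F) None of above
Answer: A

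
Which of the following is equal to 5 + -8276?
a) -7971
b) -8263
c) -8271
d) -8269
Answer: c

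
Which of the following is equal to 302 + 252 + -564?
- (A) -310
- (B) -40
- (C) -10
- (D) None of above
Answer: C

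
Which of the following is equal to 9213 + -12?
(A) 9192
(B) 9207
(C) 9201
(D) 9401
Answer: C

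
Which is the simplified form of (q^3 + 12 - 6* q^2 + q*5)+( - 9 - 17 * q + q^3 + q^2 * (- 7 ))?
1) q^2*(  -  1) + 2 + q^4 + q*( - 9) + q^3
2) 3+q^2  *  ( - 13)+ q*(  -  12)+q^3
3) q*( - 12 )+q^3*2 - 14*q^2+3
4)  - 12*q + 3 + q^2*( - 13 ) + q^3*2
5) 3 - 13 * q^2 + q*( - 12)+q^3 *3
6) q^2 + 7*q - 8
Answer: 4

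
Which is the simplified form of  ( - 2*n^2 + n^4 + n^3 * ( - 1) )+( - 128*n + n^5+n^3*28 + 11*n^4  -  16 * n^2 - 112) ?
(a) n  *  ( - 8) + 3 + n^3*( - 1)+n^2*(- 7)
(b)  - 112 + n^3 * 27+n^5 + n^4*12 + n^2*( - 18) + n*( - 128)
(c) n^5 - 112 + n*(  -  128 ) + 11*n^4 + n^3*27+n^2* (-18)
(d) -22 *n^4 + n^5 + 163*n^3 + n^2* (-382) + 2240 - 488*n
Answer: b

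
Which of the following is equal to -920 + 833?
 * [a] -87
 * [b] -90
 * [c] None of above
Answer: a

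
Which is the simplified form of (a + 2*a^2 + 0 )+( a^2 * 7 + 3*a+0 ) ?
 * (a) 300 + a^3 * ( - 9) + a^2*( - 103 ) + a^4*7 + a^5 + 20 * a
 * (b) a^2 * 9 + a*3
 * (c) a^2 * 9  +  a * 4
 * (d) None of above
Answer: c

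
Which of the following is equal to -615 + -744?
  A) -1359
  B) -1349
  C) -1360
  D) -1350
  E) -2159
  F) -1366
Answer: A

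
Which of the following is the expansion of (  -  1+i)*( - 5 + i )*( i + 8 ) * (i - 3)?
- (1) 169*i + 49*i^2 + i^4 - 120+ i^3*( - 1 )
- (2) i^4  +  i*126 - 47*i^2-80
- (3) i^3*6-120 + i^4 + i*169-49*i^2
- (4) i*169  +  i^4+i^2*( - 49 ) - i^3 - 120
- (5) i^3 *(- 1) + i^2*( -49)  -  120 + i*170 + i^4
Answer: 4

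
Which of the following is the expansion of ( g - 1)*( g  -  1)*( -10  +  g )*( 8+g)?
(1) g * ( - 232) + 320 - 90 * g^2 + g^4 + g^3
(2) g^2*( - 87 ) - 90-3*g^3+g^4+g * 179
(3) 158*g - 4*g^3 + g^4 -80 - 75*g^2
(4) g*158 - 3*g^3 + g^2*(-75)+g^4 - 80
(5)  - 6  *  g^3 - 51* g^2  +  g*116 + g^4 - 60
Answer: 3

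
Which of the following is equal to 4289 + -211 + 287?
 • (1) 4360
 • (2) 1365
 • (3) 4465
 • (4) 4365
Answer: 4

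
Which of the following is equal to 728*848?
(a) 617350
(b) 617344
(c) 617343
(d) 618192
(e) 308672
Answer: b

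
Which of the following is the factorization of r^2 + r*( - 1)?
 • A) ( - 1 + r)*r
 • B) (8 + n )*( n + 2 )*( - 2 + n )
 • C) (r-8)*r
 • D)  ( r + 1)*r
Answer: A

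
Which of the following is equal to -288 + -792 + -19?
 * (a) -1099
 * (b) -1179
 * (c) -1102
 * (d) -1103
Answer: a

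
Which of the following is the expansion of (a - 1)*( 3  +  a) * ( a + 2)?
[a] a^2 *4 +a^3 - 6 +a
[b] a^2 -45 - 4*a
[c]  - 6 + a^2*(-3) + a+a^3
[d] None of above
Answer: a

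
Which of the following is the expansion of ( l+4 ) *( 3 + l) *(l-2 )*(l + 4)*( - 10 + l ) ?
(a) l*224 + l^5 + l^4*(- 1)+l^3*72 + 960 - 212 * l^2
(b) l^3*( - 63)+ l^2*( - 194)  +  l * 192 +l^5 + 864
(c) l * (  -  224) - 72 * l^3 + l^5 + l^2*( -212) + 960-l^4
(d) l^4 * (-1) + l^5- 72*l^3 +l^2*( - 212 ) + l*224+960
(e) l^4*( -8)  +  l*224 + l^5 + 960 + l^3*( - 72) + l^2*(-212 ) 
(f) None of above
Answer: d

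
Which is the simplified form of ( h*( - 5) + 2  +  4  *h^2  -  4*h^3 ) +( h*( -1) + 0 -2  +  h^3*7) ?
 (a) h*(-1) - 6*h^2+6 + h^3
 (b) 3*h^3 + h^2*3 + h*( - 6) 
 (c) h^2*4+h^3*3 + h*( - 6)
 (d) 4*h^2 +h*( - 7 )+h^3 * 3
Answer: c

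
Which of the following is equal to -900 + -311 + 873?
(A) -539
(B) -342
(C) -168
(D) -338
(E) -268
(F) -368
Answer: D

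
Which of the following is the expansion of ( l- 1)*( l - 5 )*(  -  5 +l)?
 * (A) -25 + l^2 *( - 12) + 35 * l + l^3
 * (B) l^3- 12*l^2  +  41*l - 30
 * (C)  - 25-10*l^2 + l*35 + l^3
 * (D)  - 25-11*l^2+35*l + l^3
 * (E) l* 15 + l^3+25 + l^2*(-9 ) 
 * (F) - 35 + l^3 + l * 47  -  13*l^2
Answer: D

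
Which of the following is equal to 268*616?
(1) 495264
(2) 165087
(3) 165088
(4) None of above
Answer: 3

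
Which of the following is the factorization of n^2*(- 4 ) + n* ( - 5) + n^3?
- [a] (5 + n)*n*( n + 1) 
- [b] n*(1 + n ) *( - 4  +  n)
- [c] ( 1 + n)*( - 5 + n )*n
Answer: c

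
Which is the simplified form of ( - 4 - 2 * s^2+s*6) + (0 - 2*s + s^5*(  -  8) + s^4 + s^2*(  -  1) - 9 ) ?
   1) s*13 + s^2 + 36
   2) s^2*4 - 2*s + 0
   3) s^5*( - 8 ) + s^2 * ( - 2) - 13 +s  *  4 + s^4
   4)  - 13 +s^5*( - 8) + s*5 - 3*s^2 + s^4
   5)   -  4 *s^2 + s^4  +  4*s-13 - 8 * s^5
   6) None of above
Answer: 6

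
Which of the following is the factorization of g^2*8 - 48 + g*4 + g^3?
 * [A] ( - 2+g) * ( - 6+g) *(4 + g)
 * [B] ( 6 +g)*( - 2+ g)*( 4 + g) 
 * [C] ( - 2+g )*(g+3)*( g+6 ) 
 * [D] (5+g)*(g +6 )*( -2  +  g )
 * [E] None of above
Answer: B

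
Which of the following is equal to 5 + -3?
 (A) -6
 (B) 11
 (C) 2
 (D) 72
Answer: C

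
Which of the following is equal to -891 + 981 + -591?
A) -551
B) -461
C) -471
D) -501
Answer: D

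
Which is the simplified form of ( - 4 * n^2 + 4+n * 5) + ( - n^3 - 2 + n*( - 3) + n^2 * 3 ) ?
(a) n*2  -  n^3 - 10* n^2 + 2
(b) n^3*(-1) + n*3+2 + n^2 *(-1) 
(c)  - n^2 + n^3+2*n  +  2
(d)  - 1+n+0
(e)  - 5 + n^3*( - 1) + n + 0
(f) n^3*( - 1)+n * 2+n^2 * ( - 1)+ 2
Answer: f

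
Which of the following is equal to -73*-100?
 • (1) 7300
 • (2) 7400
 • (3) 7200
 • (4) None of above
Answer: 1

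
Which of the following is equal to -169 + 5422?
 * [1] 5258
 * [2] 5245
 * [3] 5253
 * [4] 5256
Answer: 3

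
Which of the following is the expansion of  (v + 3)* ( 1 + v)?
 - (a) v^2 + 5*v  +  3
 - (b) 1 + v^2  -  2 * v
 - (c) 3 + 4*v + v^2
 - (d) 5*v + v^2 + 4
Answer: c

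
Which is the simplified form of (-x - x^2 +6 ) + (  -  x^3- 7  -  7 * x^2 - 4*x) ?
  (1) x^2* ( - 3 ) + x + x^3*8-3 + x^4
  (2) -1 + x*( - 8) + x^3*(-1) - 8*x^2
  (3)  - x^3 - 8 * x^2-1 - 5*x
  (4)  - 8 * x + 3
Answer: 3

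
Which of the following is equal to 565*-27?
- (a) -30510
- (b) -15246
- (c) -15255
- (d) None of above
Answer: c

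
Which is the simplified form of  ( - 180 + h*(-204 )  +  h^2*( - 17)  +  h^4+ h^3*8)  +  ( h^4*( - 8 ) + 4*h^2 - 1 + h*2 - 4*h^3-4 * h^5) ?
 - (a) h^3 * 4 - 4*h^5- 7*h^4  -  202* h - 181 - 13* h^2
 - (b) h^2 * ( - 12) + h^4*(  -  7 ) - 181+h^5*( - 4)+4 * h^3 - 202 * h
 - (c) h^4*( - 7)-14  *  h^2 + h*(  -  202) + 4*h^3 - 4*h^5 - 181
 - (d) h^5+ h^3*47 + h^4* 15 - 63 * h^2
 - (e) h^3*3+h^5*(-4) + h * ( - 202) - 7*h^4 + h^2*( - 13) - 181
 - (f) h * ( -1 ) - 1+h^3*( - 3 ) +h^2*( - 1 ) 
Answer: a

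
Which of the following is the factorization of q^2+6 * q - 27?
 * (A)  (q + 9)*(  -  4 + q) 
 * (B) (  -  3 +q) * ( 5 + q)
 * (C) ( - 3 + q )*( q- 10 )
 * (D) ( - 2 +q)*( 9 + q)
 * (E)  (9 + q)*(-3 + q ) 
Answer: E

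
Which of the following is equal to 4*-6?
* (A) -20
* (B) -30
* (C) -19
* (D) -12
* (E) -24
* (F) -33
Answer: E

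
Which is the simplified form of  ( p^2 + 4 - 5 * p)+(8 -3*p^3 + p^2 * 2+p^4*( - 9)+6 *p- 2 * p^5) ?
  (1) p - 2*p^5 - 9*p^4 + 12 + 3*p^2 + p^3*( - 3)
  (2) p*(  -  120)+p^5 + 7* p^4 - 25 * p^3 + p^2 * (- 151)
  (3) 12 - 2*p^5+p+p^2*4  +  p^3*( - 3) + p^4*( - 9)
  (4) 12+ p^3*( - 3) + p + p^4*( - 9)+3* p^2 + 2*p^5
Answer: 1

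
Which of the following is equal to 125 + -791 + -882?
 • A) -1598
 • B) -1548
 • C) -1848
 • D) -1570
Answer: B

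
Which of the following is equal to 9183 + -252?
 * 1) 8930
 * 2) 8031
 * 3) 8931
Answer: 3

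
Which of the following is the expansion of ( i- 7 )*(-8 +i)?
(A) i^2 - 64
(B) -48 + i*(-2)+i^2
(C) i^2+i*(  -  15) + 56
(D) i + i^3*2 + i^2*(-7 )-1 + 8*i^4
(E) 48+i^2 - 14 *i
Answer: C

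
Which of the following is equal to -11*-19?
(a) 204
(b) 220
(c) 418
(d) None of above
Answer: d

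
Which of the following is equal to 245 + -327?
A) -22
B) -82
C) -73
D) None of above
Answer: B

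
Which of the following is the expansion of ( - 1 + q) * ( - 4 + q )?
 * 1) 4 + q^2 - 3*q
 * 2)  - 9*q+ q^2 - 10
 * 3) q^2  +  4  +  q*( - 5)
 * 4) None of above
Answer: 3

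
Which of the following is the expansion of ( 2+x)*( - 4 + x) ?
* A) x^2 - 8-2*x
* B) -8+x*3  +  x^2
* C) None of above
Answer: A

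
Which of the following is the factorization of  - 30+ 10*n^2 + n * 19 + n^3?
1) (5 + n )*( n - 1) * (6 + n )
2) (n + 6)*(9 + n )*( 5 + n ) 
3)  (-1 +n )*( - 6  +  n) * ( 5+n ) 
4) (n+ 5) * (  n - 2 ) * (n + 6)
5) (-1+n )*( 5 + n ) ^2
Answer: 1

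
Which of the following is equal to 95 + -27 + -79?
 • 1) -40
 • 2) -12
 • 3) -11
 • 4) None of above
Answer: 3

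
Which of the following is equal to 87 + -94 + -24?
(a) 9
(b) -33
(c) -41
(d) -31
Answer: d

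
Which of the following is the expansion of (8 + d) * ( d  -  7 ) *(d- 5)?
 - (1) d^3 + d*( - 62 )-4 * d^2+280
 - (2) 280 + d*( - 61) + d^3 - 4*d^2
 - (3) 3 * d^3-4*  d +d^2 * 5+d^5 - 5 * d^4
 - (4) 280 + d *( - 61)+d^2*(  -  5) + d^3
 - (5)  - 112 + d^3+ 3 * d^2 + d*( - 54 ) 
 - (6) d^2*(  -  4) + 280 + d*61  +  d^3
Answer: 2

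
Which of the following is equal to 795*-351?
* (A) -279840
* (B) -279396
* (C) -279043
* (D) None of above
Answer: D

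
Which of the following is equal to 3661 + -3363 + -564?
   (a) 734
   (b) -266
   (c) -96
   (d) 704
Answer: b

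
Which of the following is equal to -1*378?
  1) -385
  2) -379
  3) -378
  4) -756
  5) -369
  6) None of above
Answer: 3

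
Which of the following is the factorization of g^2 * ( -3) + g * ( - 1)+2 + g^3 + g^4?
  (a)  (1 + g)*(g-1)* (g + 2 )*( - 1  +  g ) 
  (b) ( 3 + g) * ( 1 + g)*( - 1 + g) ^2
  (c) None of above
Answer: a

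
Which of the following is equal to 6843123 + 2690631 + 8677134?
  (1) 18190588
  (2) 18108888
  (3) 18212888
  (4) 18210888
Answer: 4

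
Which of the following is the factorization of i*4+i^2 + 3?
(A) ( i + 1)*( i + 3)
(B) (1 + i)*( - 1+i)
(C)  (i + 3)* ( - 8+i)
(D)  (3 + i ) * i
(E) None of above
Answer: A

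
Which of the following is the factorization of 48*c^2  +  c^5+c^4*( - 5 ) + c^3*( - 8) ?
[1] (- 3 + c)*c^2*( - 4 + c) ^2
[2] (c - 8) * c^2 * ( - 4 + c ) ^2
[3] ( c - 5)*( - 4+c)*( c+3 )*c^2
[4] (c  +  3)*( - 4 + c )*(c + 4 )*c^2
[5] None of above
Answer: 5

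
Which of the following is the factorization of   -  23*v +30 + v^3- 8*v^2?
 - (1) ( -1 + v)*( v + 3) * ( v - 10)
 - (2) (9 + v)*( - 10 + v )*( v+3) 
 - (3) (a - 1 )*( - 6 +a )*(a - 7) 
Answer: 1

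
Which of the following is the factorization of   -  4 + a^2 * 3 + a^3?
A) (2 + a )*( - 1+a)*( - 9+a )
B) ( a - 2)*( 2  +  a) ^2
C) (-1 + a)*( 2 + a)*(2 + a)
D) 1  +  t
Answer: C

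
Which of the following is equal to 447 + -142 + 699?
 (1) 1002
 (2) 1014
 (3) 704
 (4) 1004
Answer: 4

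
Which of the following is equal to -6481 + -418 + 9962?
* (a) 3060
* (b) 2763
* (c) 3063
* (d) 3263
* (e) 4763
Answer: c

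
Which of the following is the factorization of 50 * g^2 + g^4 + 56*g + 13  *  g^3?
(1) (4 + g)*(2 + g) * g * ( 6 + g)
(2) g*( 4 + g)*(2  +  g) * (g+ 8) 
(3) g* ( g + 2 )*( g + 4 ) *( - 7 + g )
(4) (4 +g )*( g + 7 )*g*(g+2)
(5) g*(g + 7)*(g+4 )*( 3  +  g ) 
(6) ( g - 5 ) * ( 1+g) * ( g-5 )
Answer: 4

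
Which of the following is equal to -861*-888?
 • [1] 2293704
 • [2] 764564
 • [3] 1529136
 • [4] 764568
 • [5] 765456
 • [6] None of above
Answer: 4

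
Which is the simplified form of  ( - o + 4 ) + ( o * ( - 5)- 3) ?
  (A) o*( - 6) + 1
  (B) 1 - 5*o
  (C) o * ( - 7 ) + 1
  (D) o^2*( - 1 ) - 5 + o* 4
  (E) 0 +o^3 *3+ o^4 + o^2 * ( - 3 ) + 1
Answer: A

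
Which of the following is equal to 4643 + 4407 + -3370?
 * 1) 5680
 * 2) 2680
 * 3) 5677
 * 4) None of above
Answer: 1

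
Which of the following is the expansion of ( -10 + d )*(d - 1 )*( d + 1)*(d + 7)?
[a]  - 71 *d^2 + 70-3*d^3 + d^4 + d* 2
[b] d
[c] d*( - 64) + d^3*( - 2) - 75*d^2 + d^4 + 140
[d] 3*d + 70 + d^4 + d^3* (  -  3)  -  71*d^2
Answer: d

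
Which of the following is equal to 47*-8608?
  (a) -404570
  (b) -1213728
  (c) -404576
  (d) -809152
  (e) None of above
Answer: c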